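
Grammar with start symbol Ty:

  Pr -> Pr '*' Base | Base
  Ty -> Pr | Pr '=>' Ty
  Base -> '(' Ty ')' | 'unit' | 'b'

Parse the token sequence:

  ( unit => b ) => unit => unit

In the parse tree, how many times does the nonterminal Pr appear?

5

[Ty [Pr [Base ( [Ty [Pr [Base unit]] => [Ty [Pr [Base b]]]] )]] => [Ty [Pr [Base unit]] => [Ty [Pr [Base unit]]]]]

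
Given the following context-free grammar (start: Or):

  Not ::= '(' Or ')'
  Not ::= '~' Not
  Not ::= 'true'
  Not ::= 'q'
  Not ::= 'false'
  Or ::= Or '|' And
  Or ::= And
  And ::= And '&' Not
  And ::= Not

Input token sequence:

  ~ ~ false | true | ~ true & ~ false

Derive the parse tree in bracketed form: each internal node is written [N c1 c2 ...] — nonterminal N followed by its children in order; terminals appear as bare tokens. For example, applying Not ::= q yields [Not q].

[Or [Or [Or [And [Not ~ [Not ~ [Not false]]]]] | [And [Not true]]] | [And [And [Not ~ [Not true]]] & [Not ~ [Not false]]]]

Or
Or | And
Or | And | And
And | And | And
Not | And | And
~ Not | And | And
~ ~ Not | And | And
~ ~ false | And | And
~ ~ false | Not | And
~ ~ false | true | And
~ ~ false | true | And & Not
~ ~ false | true | Not & Not
~ ~ false | true | ~ Not & Not
~ ~ false | true | ~ true & Not
~ ~ false | true | ~ true & ~ Not
~ ~ false | true | ~ true & ~ false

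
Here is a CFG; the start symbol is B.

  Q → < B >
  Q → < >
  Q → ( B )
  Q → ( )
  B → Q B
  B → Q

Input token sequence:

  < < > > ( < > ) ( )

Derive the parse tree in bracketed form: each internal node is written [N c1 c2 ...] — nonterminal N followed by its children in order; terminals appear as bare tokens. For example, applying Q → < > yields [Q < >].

[B [Q < [B [Q < >]] >] [B [Q ( [B [Q < >]] )] [B [Q ( )]]]]

B
Q B
< B > B
< Q > B
< < > > B
< < > > Q B
< < > > ( B ) B
< < > > ( Q ) B
< < > > ( < > ) B
< < > > ( < > ) Q
< < > > ( < > ) ( )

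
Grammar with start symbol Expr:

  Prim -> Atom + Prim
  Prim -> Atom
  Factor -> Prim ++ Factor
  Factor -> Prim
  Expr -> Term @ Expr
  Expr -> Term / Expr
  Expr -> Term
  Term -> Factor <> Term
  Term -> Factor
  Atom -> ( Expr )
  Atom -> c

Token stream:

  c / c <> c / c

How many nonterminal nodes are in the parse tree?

[Expr [Term [Factor [Prim [Atom c]]]] / [Expr [Term [Factor [Prim [Atom c]]] <> [Term [Factor [Prim [Atom c]]]]] / [Expr [Term [Factor [Prim [Atom c]]]]]]]

19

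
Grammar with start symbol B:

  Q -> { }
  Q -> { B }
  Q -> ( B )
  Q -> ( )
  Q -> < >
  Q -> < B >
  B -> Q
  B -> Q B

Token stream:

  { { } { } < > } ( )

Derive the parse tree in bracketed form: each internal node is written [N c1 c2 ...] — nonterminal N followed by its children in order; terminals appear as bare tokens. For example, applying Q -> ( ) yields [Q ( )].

[B [Q { [B [Q { }] [B [Q { }] [B [Q < >]]]] }] [B [Q ( )]]]

B
Q B
{ B } B
{ Q B } B
{ { } B } B
{ { } Q B } B
{ { } { } B } B
{ { } { } Q } B
{ { } { } < > } B
{ { } { } < > } Q
{ { } { } < > } ( )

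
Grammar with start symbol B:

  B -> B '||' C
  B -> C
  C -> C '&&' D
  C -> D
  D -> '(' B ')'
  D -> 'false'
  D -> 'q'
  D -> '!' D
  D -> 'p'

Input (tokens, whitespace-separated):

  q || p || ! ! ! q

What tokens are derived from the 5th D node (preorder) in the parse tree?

[B [B [B [C [D q]]] || [C [D p]]] || [C [D ! [D ! [D ! [D q]]]]]]

! q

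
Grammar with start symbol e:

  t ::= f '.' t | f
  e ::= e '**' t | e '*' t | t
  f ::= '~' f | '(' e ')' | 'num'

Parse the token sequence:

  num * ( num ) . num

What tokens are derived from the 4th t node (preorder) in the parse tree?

num

[e [e [t [f num]]] * [t [f ( [e [t [f num]]] )] . [t [f num]]]]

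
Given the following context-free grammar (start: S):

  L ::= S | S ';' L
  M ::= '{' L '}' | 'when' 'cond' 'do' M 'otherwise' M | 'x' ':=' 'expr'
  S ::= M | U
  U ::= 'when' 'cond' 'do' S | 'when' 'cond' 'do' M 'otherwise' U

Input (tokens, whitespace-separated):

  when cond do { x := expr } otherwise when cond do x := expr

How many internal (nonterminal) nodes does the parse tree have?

[S [U when cond do [M { [L [S [M x := expr]]] }] otherwise [U when cond do [S [M x := expr]]]]]

9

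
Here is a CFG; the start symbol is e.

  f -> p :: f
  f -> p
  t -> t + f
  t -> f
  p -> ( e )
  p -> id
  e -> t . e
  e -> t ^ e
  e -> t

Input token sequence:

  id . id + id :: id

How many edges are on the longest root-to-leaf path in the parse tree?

6

[e [t [f [p id]]] . [e [t [t [f [p id]]] + [f [p id] :: [f [p id]]]]]]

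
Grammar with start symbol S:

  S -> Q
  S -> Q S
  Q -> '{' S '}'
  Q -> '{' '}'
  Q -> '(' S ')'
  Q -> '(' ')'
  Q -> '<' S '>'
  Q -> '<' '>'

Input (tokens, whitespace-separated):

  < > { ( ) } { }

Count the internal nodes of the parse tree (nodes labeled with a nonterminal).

[S [Q < >] [S [Q { [S [Q ( )]] }] [S [Q { }]]]]

8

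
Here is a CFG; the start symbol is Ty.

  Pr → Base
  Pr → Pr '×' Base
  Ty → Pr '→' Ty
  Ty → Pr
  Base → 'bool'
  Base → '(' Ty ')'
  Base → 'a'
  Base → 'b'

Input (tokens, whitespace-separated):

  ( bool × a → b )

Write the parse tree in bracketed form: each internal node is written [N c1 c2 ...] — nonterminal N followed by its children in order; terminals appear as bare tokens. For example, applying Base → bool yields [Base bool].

Ty
Pr
Base
( Ty )
( Pr → Ty )
( Pr × Base → Ty )
( Base × Base → Ty )
( bool × Base → Ty )
( bool × a → Ty )
( bool × a → Pr )
( bool × a → Base )
( bool × a → b )

[Ty [Pr [Base ( [Ty [Pr [Pr [Base bool]] × [Base a]] → [Ty [Pr [Base b]]]] )]]]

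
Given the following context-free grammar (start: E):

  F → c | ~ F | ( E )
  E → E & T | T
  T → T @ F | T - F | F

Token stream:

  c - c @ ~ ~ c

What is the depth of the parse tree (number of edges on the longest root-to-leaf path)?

5

[E [T [T [T [F c]] - [F c]] @ [F ~ [F ~ [F c]]]]]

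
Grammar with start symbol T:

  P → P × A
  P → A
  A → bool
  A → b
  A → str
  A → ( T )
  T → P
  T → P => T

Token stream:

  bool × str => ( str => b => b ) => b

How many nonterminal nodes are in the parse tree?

20

[T [P [P [A bool]] × [A str]] => [T [P [A ( [T [P [A str]] => [T [P [A b]] => [T [P [A b]]]]] )]] => [T [P [A b]]]]]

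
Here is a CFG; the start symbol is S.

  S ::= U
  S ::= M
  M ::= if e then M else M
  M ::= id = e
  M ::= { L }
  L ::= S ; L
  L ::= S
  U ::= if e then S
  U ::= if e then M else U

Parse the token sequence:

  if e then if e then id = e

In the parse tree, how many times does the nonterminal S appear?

[S [U if e then [S [U if e then [S [M id = e]]]]]]

3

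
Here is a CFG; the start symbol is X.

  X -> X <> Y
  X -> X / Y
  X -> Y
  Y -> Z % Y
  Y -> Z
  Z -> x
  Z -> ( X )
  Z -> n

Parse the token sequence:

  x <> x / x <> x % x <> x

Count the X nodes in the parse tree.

[X [X [X [X [X [Y [Z x]]] <> [Y [Z x]]] / [Y [Z x]]] <> [Y [Z x] % [Y [Z x]]]] <> [Y [Z x]]]

5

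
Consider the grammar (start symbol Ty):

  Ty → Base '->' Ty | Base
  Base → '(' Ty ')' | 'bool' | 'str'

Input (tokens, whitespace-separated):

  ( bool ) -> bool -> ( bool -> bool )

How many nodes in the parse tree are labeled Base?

6

[Ty [Base ( [Ty [Base bool]] )] -> [Ty [Base bool] -> [Ty [Base ( [Ty [Base bool] -> [Ty [Base bool]]] )]]]]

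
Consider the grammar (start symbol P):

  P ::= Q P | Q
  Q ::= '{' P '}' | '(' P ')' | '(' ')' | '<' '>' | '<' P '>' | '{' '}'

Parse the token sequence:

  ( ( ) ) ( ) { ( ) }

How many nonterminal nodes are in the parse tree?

10

[P [Q ( [P [Q ( )]] )] [P [Q ( )] [P [Q { [P [Q ( )]] }]]]]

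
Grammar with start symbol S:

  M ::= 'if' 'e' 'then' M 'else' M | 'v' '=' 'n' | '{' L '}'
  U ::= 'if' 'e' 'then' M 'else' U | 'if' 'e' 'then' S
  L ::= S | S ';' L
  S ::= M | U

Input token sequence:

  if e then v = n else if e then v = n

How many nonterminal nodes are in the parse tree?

6

[S [U if e then [M v = n] else [U if e then [S [M v = n]]]]]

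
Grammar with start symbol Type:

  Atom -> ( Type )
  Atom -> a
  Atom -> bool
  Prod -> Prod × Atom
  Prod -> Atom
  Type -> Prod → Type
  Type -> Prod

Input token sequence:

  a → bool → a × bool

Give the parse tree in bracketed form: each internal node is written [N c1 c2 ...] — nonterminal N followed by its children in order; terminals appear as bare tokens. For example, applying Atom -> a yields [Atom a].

Type
Prod → Type
Atom → Type
a → Type
a → Prod → Type
a → Atom → Type
a → bool → Type
a → bool → Prod
a → bool → Prod × Atom
a → bool → Atom × Atom
a → bool → a × Atom
a → bool → a × bool

[Type [Prod [Atom a]] → [Type [Prod [Atom bool]] → [Type [Prod [Prod [Atom a]] × [Atom bool]]]]]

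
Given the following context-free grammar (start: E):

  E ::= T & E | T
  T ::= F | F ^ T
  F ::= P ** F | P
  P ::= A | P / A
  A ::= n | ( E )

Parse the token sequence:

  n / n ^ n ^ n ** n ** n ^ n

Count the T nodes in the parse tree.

4

[E [T [F [P [P [A n]] / [A n]]] ^ [T [F [P [A n]]] ^ [T [F [P [A n]] ** [F [P [A n]] ** [F [P [A n]]]]] ^ [T [F [P [A n]]]]]]]]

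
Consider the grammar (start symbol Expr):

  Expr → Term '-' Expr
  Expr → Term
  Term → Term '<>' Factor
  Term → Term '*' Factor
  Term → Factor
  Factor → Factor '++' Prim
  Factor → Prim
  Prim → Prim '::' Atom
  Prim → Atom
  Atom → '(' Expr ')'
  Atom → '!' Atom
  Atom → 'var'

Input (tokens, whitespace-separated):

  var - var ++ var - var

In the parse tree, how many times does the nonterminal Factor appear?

[Expr [Term [Factor [Prim [Atom var]]]] - [Expr [Term [Factor [Factor [Prim [Atom var]]] ++ [Prim [Atom var]]]] - [Expr [Term [Factor [Prim [Atom var]]]]]]]

4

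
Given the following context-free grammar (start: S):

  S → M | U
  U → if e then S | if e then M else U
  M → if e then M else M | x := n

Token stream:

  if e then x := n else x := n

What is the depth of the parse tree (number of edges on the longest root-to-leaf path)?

3

[S [M if e then [M x := n] else [M x := n]]]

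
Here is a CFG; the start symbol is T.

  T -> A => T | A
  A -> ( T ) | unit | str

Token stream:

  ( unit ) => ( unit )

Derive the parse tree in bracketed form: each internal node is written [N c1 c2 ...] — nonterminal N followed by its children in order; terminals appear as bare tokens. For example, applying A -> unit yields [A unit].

T
A => T
( T ) => T
( A ) => T
( unit ) => T
( unit ) => A
( unit ) => ( T )
( unit ) => ( A )
( unit ) => ( unit )

[T [A ( [T [A unit]] )] => [T [A ( [T [A unit]] )]]]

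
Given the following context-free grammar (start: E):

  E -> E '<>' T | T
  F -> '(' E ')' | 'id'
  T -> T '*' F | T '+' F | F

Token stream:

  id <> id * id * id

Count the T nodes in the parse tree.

4

[E [E [T [F id]]] <> [T [T [T [F id]] * [F id]] * [F id]]]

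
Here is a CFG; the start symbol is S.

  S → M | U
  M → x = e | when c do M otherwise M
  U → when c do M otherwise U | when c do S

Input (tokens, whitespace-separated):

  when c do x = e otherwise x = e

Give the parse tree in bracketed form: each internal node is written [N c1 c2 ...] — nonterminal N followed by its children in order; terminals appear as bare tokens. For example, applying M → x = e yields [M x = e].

[S [M when c do [M x = e] otherwise [M x = e]]]

S
M
when c do M otherwise M
when c do x = e otherwise M
when c do x = e otherwise x = e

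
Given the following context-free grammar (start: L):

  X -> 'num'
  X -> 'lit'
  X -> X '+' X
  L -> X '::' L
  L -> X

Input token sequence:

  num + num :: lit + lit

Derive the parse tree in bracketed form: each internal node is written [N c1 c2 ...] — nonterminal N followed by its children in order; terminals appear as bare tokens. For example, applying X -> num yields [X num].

L
X :: L
X + X :: L
num + X :: L
num + num :: L
num + num :: X
num + num :: X + X
num + num :: lit + X
num + num :: lit + lit

[L [X [X num] + [X num]] :: [L [X [X lit] + [X lit]]]]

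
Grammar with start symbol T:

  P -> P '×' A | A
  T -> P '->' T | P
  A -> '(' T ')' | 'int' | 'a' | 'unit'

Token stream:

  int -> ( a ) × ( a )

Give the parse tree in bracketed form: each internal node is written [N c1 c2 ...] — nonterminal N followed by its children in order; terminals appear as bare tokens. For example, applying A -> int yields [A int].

T
P -> T
A -> T
int -> T
int -> P
int -> P × A
int -> A × A
int -> ( T ) × A
int -> ( P ) × A
int -> ( A ) × A
int -> ( a ) × A
int -> ( a ) × ( T )
int -> ( a ) × ( P )
int -> ( a ) × ( A )
int -> ( a ) × ( a )

[T [P [A int]] -> [T [P [P [A ( [T [P [A a]]] )]] × [A ( [T [P [A a]]] )]]]]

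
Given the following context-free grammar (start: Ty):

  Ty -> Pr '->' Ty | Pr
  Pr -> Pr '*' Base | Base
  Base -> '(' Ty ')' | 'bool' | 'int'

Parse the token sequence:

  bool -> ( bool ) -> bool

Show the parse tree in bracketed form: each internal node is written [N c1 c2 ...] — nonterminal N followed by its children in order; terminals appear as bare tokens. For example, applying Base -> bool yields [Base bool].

[Ty [Pr [Base bool]] -> [Ty [Pr [Base ( [Ty [Pr [Base bool]]] )]] -> [Ty [Pr [Base bool]]]]]

Ty
Pr -> Ty
Base -> Ty
bool -> Ty
bool -> Pr -> Ty
bool -> Base -> Ty
bool -> ( Ty ) -> Ty
bool -> ( Pr ) -> Ty
bool -> ( Base ) -> Ty
bool -> ( bool ) -> Ty
bool -> ( bool ) -> Pr
bool -> ( bool ) -> Base
bool -> ( bool ) -> bool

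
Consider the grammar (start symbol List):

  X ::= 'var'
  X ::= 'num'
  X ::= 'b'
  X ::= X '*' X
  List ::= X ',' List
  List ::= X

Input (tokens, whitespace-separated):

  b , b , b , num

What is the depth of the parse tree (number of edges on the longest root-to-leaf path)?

5

[List [X b] , [List [X b] , [List [X b] , [List [X num]]]]]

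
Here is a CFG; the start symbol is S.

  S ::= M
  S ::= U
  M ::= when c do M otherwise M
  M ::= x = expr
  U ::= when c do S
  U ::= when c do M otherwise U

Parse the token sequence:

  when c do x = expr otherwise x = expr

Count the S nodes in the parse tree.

1

[S [M when c do [M x = expr] otherwise [M x = expr]]]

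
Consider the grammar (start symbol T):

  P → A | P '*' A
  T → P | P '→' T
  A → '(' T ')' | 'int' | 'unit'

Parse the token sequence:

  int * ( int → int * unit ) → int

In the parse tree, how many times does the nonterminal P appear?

[T [P [P [A int]] * [A ( [T [P [A int]] → [T [P [P [A int]] * [A unit]]]] )]] → [T [P [A int]]]]

6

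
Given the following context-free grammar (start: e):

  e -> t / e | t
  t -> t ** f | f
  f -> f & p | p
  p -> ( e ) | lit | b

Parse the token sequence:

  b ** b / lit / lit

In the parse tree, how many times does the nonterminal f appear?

4

[e [t [t [f [p b]]] ** [f [p b]]] / [e [t [f [p lit]]] / [e [t [f [p lit]]]]]]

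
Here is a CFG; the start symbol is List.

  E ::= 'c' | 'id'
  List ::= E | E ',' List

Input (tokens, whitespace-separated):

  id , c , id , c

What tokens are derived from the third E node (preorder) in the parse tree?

id

[List [E id] , [List [E c] , [List [E id] , [List [E c]]]]]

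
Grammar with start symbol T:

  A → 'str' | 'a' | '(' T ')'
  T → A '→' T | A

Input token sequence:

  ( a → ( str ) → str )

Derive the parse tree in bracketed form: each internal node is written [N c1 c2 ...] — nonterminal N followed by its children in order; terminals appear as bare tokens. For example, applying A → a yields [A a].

T
A
( T )
( A → T )
( a → T )
( a → A → T )
( a → ( T ) → T )
( a → ( A ) → T )
( a → ( str ) → T )
( a → ( str ) → A )
( a → ( str ) → str )

[T [A ( [T [A a] → [T [A ( [T [A str]] )] → [T [A str]]]] )]]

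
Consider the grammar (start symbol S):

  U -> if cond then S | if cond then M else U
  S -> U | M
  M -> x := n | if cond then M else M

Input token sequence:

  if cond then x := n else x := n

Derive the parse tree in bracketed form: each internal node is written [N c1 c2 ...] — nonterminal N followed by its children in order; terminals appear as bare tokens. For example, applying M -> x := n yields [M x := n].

[S [M if cond then [M x := n] else [M x := n]]]

S
M
if cond then M else M
if cond then x := n else M
if cond then x := n else x := n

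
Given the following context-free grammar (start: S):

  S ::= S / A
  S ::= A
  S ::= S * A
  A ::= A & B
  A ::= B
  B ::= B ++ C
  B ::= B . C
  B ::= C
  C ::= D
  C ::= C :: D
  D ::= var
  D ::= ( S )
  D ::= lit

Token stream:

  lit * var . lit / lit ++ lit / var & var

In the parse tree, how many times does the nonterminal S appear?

[S [S [S [S [A [B [C [D lit]]]]] * [A [B [B [C [D var]]] . [C [D lit]]]]] / [A [B [B [C [D lit]]] ++ [C [D lit]]]]] / [A [A [B [C [D var]]]] & [B [C [D var]]]]]

4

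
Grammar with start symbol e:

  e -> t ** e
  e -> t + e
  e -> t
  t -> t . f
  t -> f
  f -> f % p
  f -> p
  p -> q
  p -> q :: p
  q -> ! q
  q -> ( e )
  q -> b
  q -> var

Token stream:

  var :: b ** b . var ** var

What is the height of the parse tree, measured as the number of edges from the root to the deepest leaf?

[e [t [f [p [q var] :: [p [q b]]]]] ** [e [t [t [f [p [q b]]]] . [f [p [q var]]]] ** [e [t [f [p [q var]]]]]]]

7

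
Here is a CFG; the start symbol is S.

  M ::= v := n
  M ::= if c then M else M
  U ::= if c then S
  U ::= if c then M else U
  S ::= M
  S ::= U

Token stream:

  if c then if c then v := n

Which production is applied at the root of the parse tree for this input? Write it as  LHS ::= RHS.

[S [U if c then [S [U if c then [S [M v := n]]]]]]

S ::= U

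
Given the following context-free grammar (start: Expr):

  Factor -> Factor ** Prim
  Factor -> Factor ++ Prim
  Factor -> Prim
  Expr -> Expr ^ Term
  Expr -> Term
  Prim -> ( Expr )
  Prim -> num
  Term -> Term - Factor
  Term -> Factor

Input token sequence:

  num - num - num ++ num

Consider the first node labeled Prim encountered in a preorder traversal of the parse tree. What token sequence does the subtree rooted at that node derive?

[Expr [Term [Term [Term [Factor [Prim num]]] - [Factor [Prim num]]] - [Factor [Factor [Prim num]] ++ [Prim num]]]]

num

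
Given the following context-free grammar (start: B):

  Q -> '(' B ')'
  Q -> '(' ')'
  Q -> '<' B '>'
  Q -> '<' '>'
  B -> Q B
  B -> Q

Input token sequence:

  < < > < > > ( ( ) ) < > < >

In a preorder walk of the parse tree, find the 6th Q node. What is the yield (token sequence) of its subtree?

< >

[B [Q < [B [Q < >] [B [Q < >]]] >] [B [Q ( [B [Q ( )]] )] [B [Q < >] [B [Q < >]]]]]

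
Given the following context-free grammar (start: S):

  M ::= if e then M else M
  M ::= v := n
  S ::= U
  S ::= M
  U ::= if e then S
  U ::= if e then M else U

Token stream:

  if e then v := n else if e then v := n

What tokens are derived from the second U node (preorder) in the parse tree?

[S [U if e then [M v := n] else [U if e then [S [M v := n]]]]]

if e then v := n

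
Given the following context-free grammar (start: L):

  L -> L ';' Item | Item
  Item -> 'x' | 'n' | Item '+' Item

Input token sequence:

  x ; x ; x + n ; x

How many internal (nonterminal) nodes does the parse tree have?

10

[L [L [L [L [Item x]] ; [Item x]] ; [Item [Item x] + [Item n]]] ; [Item x]]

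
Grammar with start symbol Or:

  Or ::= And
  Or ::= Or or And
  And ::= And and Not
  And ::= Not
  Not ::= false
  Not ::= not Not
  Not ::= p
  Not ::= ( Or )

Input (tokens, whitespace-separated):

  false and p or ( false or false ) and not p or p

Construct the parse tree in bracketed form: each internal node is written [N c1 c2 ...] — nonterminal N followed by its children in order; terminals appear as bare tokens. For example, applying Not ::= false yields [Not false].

[Or [Or [Or [And [And [Not false]] and [Not p]]] or [And [And [Not ( [Or [Or [And [Not false]]] or [And [Not false]]] )]] and [Not not [Not p]]]] or [And [Not p]]]

Or
Or or And
Or or And or And
And or And or And
And and Not or And or And
Not and Not or And or And
false and Not or And or And
false and p or And or And
false and p or And and Not or And
false and p or Not and Not or And
false and p or ( Or ) and Not or And
false and p or ( Or or And ) and Not or And
false and p or ( And or And ) and Not or And
false and p or ( Not or And ) and Not or And
false and p or ( false or And ) and Not or And
false and p or ( false or Not ) and Not or And
false and p or ( false or false ) and Not or And
false and p or ( false or false ) and not Not or And
false and p or ( false or false ) and not p or And
false and p or ( false or false ) and not p or Not
false and p or ( false or false ) and not p or p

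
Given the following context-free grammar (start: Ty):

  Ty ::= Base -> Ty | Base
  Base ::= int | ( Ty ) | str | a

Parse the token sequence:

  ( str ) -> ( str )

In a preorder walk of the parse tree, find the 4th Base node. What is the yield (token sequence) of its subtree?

[Ty [Base ( [Ty [Base str]] )] -> [Ty [Base ( [Ty [Base str]] )]]]

str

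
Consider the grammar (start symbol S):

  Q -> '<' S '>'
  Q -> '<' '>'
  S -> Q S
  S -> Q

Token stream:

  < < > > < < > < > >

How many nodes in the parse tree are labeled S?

5

[S [Q < [S [Q < >]] >] [S [Q < [S [Q < >] [S [Q < >]]] >]]]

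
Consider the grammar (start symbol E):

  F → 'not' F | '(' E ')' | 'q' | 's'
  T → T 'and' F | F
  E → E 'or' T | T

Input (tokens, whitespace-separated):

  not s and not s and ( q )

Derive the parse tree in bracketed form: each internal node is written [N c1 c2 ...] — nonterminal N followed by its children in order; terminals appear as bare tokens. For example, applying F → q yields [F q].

E
T
T and F
T and F and F
F and F and F
not F and F and F
not s and F and F
not s and not F and F
not s and not s and F
not s and not s and ( E )
not s and not s and ( T )
not s and not s and ( F )
not s and not s and ( q )

[E [T [T [T [F not [F s]]] and [F not [F s]]] and [F ( [E [T [F q]]] )]]]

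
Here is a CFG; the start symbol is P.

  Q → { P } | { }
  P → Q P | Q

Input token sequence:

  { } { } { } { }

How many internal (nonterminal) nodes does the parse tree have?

[P [Q { }] [P [Q { }] [P [Q { }] [P [Q { }]]]]]

8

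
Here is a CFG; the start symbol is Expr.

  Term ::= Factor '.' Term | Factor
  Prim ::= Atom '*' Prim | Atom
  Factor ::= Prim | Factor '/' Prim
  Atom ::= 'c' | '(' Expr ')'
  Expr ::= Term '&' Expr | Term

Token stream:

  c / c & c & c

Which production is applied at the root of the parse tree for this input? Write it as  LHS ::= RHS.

Expr ::= Term '&' Expr

[Expr [Term [Factor [Factor [Prim [Atom c]]] / [Prim [Atom c]]]] & [Expr [Term [Factor [Prim [Atom c]]]] & [Expr [Term [Factor [Prim [Atom c]]]]]]]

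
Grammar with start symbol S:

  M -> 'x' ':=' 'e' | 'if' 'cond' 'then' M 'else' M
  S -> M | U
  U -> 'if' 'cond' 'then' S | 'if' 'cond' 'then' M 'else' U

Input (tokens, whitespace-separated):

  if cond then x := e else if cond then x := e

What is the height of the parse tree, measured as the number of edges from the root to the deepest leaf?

[S [U if cond then [M x := e] else [U if cond then [S [M x := e]]]]]

5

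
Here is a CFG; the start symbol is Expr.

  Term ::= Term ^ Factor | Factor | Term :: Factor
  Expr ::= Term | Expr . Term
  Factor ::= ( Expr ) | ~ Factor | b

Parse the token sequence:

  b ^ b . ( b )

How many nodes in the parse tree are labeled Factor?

[Expr [Expr [Term [Term [Factor b]] ^ [Factor b]]] . [Term [Factor ( [Expr [Term [Factor b]]] )]]]

4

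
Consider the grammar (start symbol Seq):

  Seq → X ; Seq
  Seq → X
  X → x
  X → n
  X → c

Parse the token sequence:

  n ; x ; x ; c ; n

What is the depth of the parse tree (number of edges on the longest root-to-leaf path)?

[Seq [X n] ; [Seq [X x] ; [Seq [X x] ; [Seq [X c] ; [Seq [X n]]]]]]

6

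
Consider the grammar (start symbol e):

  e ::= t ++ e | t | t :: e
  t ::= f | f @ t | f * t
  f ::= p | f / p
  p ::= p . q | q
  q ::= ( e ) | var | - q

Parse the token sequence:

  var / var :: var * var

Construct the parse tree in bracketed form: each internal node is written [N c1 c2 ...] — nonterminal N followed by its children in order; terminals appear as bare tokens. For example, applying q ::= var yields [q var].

[e [t [f [f [p [q var]]] / [p [q var]]]] :: [e [t [f [p [q var]]] * [t [f [p [q var]]]]]]]

e
t :: e
f :: e
f / p :: e
p / p :: e
q / p :: e
var / p :: e
var / q :: e
var / var :: e
var / var :: t
var / var :: f * t
var / var :: p * t
var / var :: q * t
var / var :: var * t
var / var :: var * f
var / var :: var * p
var / var :: var * q
var / var :: var * var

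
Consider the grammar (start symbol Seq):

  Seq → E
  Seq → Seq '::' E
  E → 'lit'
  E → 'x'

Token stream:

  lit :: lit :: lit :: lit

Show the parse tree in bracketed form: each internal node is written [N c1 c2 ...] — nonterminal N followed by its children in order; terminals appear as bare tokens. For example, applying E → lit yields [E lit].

[Seq [Seq [Seq [Seq [E lit]] :: [E lit]] :: [E lit]] :: [E lit]]

Seq
Seq :: E
Seq :: E :: E
Seq :: E :: E :: E
E :: E :: E :: E
lit :: E :: E :: E
lit :: lit :: E :: E
lit :: lit :: lit :: E
lit :: lit :: lit :: lit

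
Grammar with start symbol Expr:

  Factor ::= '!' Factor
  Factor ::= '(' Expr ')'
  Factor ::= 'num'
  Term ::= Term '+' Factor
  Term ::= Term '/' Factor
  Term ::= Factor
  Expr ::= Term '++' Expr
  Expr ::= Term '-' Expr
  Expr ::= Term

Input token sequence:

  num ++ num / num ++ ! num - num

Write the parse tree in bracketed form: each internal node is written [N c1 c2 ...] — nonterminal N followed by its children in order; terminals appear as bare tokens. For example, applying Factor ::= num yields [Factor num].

Expr
Term ++ Expr
Factor ++ Expr
num ++ Expr
num ++ Term ++ Expr
num ++ Term / Factor ++ Expr
num ++ Factor / Factor ++ Expr
num ++ num / Factor ++ Expr
num ++ num / num ++ Expr
num ++ num / num ++ Term - Expr
num ++ num / num ++ Factor - Expr
num ++ num / num ++ ! Factor - Expr
num ++ num / num ++ ! num - Expr
num ++ num / num ++ ! num - Term
num ++ num / num ++ ! num - Factor
num ++ num / num ++ ! num - num

[Expr [Term [Factor num]] ++ [Expr [Term [Term [Factor num]] / [Factor num]] ++ [Expr [Term [Factor ! [Factor num]]] - [Expr [Term [Factor num]]]]]]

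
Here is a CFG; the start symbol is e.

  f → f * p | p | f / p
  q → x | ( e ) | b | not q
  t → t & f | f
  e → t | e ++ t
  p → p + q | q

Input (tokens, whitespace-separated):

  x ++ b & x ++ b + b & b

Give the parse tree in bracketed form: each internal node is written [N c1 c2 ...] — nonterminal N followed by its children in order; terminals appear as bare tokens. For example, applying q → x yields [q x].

[e [e [e [t [f [p [q x]]]]] ++ [t [t [f [p [q b]]]] & [f [p [q x]]]]] ++ [t [t [f [p [p [q b]] + [q b]]]] & [f [p [q b]]]]]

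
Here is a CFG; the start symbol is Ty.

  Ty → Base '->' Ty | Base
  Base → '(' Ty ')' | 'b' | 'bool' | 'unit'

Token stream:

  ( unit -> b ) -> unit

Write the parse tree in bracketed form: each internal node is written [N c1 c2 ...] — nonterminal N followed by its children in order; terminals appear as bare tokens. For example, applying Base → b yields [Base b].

[Ty [Base ( [Ty [Base unit] -> [Ty [Base b]]] )] -> [Ty [Base unit]]]

Ty
Base -> Ty
( Ty ) -> Ty
( Base -> Ty ) -> Ty
( unit -> Ty ) -> Ty
( unit -> Base ) -> Ty
( unit -> b ) -> Ty
( unit -> b ) -> Base
( unit -> b ) -> unit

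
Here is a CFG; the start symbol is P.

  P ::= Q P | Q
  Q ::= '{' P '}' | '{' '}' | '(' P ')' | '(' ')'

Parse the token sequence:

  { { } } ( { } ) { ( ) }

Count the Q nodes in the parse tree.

[P [Q { [P [Q { }]] }] [P [Q ( [P [Q { }]] )] [P [Q { [P [Q ( )]] }]]]]

6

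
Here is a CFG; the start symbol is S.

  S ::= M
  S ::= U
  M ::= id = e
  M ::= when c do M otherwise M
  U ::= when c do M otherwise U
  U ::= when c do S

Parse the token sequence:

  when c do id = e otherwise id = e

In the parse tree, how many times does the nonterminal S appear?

1

[S [M when c do [M id = e] otherwise [M id = e]]]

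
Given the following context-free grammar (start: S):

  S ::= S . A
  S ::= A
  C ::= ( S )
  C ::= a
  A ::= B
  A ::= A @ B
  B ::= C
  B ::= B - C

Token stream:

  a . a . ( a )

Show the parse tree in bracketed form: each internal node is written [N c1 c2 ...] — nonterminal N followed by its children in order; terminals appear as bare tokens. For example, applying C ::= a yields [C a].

[S [S [S [A [B [C a]]]] . [A [B [C a]]]] . [A [B [C ( [S [A [B [C a]]]] )]]]]

S
S . A
S . A . A
A . A . A
B . A . A
C . A . A
a . A . A
a . B . A
a . C . A
a . a . A
a . a . B
a . a . C
a . a . ( S )
a . a . ( A )
a . a . ( B )
a . a . ( C )
a . a . ( a )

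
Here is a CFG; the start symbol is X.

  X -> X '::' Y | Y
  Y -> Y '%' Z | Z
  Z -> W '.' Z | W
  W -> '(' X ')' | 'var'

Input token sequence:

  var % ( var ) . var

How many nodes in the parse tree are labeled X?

2

[X [Y [Y [Z [W var]]] % [Z [W ( [X [Y [Z [W var]]]] )] . [Z [W var]]]]]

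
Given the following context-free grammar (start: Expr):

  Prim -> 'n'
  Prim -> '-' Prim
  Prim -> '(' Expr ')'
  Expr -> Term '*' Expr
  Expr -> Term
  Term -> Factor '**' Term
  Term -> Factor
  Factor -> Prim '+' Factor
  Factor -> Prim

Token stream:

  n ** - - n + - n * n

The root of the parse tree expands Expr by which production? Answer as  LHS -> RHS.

[Expr [Term [Factor [Prim n]] ** [Term [Factor [Prim - [Prim - [Prim n]]] + [Factor [Prim - [Prim n]]]]]] * [Expr [Term [Factor [Prim n]]]]]

Expr -> Term '*' Expr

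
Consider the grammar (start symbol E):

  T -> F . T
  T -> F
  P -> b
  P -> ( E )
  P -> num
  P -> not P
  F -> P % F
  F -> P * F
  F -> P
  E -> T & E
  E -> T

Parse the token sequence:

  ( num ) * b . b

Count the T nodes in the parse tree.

[E [T [F [P ( [E [T [F [P num]]]] )] * [F [P b]]] . [T [F [P b]]]]]

3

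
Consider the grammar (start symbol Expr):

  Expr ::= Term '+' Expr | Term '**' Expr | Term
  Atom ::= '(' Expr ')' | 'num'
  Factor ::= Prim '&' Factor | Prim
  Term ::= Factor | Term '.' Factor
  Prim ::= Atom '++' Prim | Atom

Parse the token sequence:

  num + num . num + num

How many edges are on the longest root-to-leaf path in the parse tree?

[Expr [Term [Factor [Prim [Atom num]]]] + [Expr [Term [Term [Factor [Prim [Atom num]]]] . [Factor [Prim [Atom num]]]] + [Expr [Term [Factor [Prim [Atom num]]]]]]]

7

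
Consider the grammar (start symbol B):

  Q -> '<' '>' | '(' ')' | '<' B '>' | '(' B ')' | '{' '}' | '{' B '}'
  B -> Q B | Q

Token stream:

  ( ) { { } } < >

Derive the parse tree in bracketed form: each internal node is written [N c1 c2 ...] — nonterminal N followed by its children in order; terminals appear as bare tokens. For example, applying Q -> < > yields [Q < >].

[B [Q ( )] [B [Q { [B [Q { }]] }] [B [Q < >]]]]

B
Q B
( ) B
( ) Q B
( ) { B } B
( ) { Q } B
( ) { { } } B
( ) { { } } Q
( ) { { } } < >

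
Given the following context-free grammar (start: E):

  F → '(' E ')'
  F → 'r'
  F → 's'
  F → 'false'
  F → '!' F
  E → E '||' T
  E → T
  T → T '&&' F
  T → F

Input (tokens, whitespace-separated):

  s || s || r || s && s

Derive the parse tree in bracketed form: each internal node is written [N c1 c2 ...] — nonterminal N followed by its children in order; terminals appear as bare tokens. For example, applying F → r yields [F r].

[E [E [E [E [T [F s]]] || [T [F s]]] || [T [F r]]] || [T [T [F s]] && [F s]]]

E
E || T
E || T || T
E || T || T || T
T || T || T || T
F || T || T || T
s || T || T || T
s || F || T || T
s || s || T || T
s || s || F || T
s || s || r || T
s || s || r || T && F
s || s || r || F && F
s || s || r || s && F
s || s || r || s && s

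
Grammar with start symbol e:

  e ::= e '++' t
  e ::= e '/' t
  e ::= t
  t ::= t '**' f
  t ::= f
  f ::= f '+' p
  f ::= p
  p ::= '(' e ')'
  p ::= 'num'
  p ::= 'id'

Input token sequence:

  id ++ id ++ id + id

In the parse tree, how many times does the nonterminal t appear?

[e [e [e [t [f [p id]]]] ++ [t [f [p id]]]] ++ [t [f [f [p id]] + [p id]]]]

3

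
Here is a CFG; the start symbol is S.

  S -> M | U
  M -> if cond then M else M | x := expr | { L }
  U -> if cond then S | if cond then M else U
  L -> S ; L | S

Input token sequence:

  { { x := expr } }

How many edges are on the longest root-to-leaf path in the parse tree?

8

[S [M { [L [S [M { [L [S [M x := expr]]] }]]] }]]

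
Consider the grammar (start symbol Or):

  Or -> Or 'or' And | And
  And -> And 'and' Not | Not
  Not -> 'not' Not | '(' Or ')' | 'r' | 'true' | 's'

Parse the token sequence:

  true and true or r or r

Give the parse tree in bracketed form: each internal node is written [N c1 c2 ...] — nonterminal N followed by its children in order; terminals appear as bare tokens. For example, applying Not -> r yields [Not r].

[Or [Or [Or [And [And [Not true]] and [Not true]]] or [And [Not r]]] or [And [Not r]]]

Or
Or or And
Or or And or And
And or And or And
And and Not or And or And
Not and Not or And or And
true and Not or And or And
true and true or And or And
true and true or Not or And
true and true or r or And
true and true or r or Not
true and true or r or r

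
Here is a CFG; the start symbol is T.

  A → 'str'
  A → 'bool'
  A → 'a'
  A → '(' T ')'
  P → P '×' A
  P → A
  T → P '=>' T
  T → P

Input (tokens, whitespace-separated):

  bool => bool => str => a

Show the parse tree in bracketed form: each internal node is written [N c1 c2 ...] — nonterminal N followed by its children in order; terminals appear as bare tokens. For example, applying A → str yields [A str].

T
P => T
A => T
bool => T
bool => P => T
bool => A => T
bool => bool => T
bool => bool => P => T
bool => bool => A => T
bool => bool => str => T
bool => bool => str => P
bool => bool => str => A
bool => bool => str => a

[T [P [A bool]] => [T [P [A bool]] => [T [P [A str]] => [T [P [A a]]]]]]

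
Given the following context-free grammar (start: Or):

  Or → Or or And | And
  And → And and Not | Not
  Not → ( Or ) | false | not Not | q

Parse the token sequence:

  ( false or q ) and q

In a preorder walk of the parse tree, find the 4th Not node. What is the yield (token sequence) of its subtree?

q

[Or [And [And [Not ( [Or [Or [And [Not false]]] or [And [Not q]]] )]] and [Not q]]]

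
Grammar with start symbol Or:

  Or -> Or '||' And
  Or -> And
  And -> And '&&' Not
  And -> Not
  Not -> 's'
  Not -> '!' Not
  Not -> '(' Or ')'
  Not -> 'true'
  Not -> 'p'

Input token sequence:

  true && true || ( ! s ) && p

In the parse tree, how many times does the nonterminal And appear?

[Or [Or [And [And [Not true]] && [Not true]]] || [And [And [Not ( [Or [And [Not ! [Not s]]]] )]] && [Not p]]]

5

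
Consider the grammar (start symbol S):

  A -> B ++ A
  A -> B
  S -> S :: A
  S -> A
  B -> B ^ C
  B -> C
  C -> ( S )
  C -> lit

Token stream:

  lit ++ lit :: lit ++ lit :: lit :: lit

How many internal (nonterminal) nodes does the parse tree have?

22

[S [S [S [S [A [B [C lit]] ++ [A [B [C lit]]]]] :: [A [B [C lit]] ++ [A [B [C lit]]]]] :: [A [B [C lit]]]] :: [A [B [C lit]]]]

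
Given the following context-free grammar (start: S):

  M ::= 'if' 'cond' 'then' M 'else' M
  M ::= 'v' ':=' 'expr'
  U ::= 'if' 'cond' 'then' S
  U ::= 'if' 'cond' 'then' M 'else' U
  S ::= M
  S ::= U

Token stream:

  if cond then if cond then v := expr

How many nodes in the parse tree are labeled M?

[S [U if cond then [S [U if cond then [S [M v := expr]]]]]]

1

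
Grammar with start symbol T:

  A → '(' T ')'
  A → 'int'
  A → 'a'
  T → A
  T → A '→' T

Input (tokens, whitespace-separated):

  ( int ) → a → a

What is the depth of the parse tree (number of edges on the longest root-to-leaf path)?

4

[T [A ( [T [A int]] )] → [T [A a] → [T [A a]]]]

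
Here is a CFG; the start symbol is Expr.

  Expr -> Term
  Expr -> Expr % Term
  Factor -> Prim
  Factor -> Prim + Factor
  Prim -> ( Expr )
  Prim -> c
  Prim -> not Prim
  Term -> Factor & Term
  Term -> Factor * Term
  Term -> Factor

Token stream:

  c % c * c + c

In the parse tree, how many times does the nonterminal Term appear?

[Expr [Expr [Term [Factor [Prim c]]]] % [Term [Factor [Prim c]] * [Term [Factor [Prim c] + [Factor [Prim c]]]]]]

3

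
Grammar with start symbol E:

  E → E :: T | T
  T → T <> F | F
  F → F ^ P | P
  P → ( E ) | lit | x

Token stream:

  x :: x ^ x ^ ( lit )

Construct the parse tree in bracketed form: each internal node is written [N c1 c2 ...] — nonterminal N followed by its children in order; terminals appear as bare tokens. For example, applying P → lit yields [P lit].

E
E :: T
T :: T
F :: T
P :: T
x :: T
x :: F
x :: F ^ P
x :: F ^ P ^ P
x :: P ^ P ^ P
x :: x ^ P ^ P
x :: x ^ x ^ P
x :: x ^ x ^ ( E )
x :: x ^ x ^ ( T )
x :: x ^ x ^ ( F )
x :: x ^ x ^ ( P )
x :: x ^ x ^ ( lit )

[E [E [T [F [P x]]]] :: [T [F [F [F [P x]] ^ [P x]] ^ [P ( [E [T [F [P lit]]]] )]]]]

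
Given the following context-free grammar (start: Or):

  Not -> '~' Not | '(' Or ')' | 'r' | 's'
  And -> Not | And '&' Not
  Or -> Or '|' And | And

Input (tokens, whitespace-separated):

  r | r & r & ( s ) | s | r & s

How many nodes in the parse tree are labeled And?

[Or [Or [Or [Or [And [Not r]]] | [And [And [And [Not r]] & [Not r]] & [Not ( [Or [And [Not s]]] )]]] | [And [Not s]]] | [And [And [Not r]] & [Not s]]]

8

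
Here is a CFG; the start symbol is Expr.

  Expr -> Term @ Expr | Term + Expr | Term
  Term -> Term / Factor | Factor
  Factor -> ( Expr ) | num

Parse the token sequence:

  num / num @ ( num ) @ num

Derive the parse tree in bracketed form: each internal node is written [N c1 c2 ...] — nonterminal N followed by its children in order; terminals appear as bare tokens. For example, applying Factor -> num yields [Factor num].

[Expr [Term [Term [Factor num]] / [Factor num]] @ [Expr [Term [Factor ( [Expr [Term [Factor num]]] )]] @ [Expr [Term [Factor num]]]]]

Expr
Term @ Expr
Term / Factor @ Expr
Factor / Factor @ Expr
num / Factor @ Expr
num / num @ Expr
num / num @ Term @ Expr
num / num @ Factor @ Expr
num / num @ ( Expr ) @ Expr
num / num @ ( Term ) @ Expr
num / num @ ( Factor ) @ Expr
num / num @ ( num ) @ Expr
num / num @ ( num ) @ Term
num / num @ ( num ) @ Factor
num / num @ ( num ) @ num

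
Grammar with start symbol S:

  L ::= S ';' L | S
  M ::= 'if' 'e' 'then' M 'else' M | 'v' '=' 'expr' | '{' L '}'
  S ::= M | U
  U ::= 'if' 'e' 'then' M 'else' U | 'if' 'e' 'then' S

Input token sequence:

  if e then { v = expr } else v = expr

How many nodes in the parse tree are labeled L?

1

[S [M if e then [M { [L [S [M v = expr]]] }] else [M v = expr]]]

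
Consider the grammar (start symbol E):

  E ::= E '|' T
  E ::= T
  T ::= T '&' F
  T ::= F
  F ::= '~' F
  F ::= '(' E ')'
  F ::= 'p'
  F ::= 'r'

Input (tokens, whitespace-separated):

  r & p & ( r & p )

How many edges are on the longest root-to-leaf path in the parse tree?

[E [T [T [T [F r]] & [F p]] & [F ( [E [T [T [F r]] & [F p]]] )]]]

7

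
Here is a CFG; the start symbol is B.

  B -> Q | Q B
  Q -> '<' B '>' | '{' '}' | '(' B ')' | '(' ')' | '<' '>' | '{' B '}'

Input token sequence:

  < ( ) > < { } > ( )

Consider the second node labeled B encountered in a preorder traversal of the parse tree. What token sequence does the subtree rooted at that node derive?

( )

[B [Q < [B [Q ( )]] >] [B [Q < [B [Q { }]] >] [B [Q ( )]]]]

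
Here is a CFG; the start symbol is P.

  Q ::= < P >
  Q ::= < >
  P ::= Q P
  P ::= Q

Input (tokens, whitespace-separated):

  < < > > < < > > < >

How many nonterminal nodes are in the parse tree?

[P [Q < [P [Q < >]] >] [P [Q < [P [Q < >]] >] [P [Q < >]]]]

10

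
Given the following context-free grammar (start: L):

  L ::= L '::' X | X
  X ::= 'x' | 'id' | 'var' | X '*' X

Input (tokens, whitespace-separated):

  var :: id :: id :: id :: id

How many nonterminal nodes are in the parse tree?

[L [L [L [L [L [X var]] :: [X id]] :: [X id]] :: [X id]] :: [X id]]

10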